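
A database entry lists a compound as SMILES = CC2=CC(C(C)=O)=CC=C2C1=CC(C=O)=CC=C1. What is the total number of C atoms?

Count every carbon token in the SMILES (each C, including those in ring-closure positions and inside branches).
Carbon count: 16.

16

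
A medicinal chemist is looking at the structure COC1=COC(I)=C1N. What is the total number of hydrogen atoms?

6

Walk through each heavy atom and fill implicit hydrogens from standard valence (C 4, N 3, O 2, S 2, halogen 1):
  atom 1: C, bond orders sum to 1 (valence 4) → 3 H
  atom 2: O, bond orders sum to 2 (valence 2) → 0 H
  atom 3: C, bond orders sum to 4 (valence 4) → 0 H
  atom 4: C, bond orders sum to 3 (valence 4) → 1 H
  atom 5: O, bond orders sum to 2 (valence 2) → 0 H
  atom 6: C, bond orders sum to 4 (valence 4) → 0 H
  atom 7: I (halogen, monovalent) → 0 H
  atom 8: C, bond orders sum to 4 (valence 4) → 0 H
  atom 9: N, bond orders sum to 1 (valence 3) → 2 H
Total hydrogens: 6.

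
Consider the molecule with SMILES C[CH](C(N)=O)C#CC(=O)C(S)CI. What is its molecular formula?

C8H10INO2S

Walk through each heavy atom and fill implicit hydrogens from standard valence (C 4, N 3, O 2, S 2, halogen 1):
  atom 1: C, bond orders sum to 1 (valence 4) → 3 H
  atom 2: C with explicit H count 1
  atom 3: C, bond orders sum to 4 (valence 4) → 0 H
  atom 4: N, bond orders sum to 1 (valence 3) → 2 H
  atom 5: O, bond orders sum to 2 (valence 2) → 0 H
  atom 6: C, bond orders sum to 4 (valence 4) → 0 H
  atom 7: C, bond orders sum to 4 (valence 4) → 0 H
  atom 8: C, bond orders sum to 4 (valence 4) → 0 H
  atom 9: O, bond orders sum to 2 (valence 2) → 0 H
  atom 10: C, bond orders sum to 3 (valence 4) → 1 H
  atom 11: S, bond orders sum to 1 (valence 2) → 1 H
  atom 12: C, bond orders sum to 2 (valence 4) → 2 H
  atom 13: I (halogen, monovalent) → 0 H
Totals → C:8, H:10, I:1, N:1, O:2, S:1.
In Hill order: C8H10INO2S.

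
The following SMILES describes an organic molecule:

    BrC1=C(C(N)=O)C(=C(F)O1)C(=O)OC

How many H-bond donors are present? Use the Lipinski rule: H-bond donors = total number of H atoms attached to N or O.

2

Donors: find every N or O and count the H atoms it carries.
  atom 5 (N): bond orders sum to 1 → 2 H
  atom 6 (O): bond orders sum to 2 → 0 H
  atom 10 (O): bond orders sum to 2 → 0 H
  atom 12 (O): bond orders sum to 2 → 0 H
  atom 13 (O): bond orders sum to 2 → 0 H
Lipinski HBD = 2.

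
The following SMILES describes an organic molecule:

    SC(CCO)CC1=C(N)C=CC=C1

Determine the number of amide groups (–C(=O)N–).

Scan the SMILES for the amide motif — none present.
Groups that are present: 1 hydroxyl, 1 primary amine, 1 thiol.

0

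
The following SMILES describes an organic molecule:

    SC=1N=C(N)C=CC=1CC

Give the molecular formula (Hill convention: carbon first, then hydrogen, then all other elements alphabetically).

C7H10N2S

Walk through each heavy atom and fill implicit hydrogens from standard valence (C 4, N 3, O 2, S 2, halogen 1):
  atom 1: S, bond orders sum to 1 (valence 2) → 1 H
  atom 2: C, bond orders sum to 4 (valence 4) → 0 H
  atom 3: N, bond orders sum to 3 (valence 3) → 0 H
  atom 4: C, bond orders sum to 4 (valence 4) → 0 H
  atom 5: N, bond orders sum to 1 (valence 3) → 2 H
  atom 6: C, bond orders sum to 3 (valence 4) → 1 H
  atom 7: C, bond orders sum to 3 (valence 4) → 1 H
  atom 8: C, bond orders sum to 4 (valence 4) → 0 H
  atom 9: C, bond orders sum to 2 (valence 4) → 2 H
  atom 10: C, bond orders sum to 1 (valence 4) → 3 H
Totals → C:7, H:10, N:2, S:1.
In Hill order: C7H10N2S.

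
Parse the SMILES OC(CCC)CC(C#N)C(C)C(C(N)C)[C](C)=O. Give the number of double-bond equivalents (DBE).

3

Degree of unsaturation = (number of rings) + (number of π bonds).
Ring closures in the SMILES: 0.
π bonds: 1 double bond (each 1 DoU), 1 triple bond (each 2 DoU) → 3 DoU from unsaturation.
Total DoU = 0 + 3 = 3.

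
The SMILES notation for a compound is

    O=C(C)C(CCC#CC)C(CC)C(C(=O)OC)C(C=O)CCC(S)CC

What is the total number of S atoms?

1

Scan the SMILES for S atoms (remember two-letter symbols like Cl and Br are single atoms).
Sulfur count: 1.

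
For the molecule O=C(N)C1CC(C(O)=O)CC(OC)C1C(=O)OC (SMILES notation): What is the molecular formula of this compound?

Walk through each heavy atom and fill implicit hydrogens from standard valence (C 4, N 3, O 2, S 2, halogen 1):
  atom 1: O, bond orders sum to 2 (valence 2) → 0 H
  atom 2: C, bond orders sum to 4 (valence 4) → 0 H
  atom 3: N, bond orders sum to 1 (valence 3) → 2 H
  atom 4: C, bond orders sum to 3 (valence 4) → 1 H
  atom 5: C, bond orders sum to 2 (valence 4) → 2 H
  atom 6: C, bond orders sum to 3 (valence 4) → 1 H
  atom 7: C, bond orders sum to 4 (valence 4) → 0 H
  atom 8: O, bond orders sum to 1 (valence 2) → 1 H
  atom 9: O, bond orders sum to 2 (valence 2) → 0 H
  atom 10: C, bond orders sum to 2 (valence 4) → 2 H
  atom 11: C, bond orders sum to 3 (valence 4) → 1 H
  atom 12: O, bond orders sum to 2 (valence 2) → 0 H
  atom 13: C, bond orders sum to 1 (valence 4) → 3 H
  atom 14: C, bond orders sum to 3 (valence 4) → 1 H
  atom 15: C, bond orders sum to 4 (valence 4) → 0 H
  atom 16: O, bond orders sum to 2 (valence 2) → 0 H
  atom 17: O, bond orders sum to 2 (valence 2) → 0 H
  atom 18: C, bond orders sum to 1 (valence 4) → 3 H
Totals → C:11, H:17, N:1, O:6.
In Hill order: C11H17NO6.

C11H17NO6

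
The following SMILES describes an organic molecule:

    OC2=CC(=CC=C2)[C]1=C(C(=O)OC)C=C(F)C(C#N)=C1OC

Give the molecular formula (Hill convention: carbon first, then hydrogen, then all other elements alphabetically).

C16H12FNO4

Walk through each heavy atom and fill implicit hydrogens from standard valence (C 4, N 3, O 2, S 2, halogen 1):
  atom 1: O, bond orders sum to 1 (valence 2) → 1 H
  atom 2: C, bond orders sum to 4 (valence 4) → 0 H
  atom 3: C, bond orders sum to 3 (valence 4) → 1 H
  atom 4: C, bond orders sum to 4 (valence 4) → 0 H
  atom 5: C, bond orders sum to 3 (valence 4) → 1 H
  atom 6: C, bond orders sum to 3 (valence 4) → 1 H
  atom 7: C, bond orders sum to 3 (valence 4) → 1 H
  atom 8: C with explicit H count 0
  atom 9: C, bond orders sum to 4 (valence 4) → 0 H
  atom 10: C, bond orders sum to 4 (valence 4) → 0 H
  atom 11: O, bond orders sum to 2 (valence 2) → 0 H
  atom 12: O, bond orders sum to 2 (valence 2) → 0 H
  atom 13: C, bond orders sum to 1 (valence 4) → 3 H
  atom 14: C, bond orders sum to 3 (valence 4) → 1 H
  atom 15: C, bond orders sum to 4 (valence 4) → 0 H
  atom 16: F (halogen, monovalent) → 0 H
  atom 17: C, bond orders sum to 4 (valence 4) → 0 H
  atom 18: C, bond orders sum to 4 (valence 4) → 0 H
  atom 19: N, bond orders sum to 3 (valence 3) → 0 H
  atom 20: C, bond orders sum to 4 (valence 4) → 0 H
  atom 21: O, bond orders sum to 2 (valence 2) → 0 H
  atom 22: C, bond orders sum to 1 (valence 4) → 3 H
Totals → C:16, H:12, F:1, N:1, O:4.
In Hill order: C16H12FNO4.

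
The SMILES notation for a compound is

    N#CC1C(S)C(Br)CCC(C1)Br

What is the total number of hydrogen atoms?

11

Walk through each heavy atom and fill implicit hydrogens from standard valence (C 4, N 3, O 2, S 2, halogen 1):
  atom 1: N, bond orders sum to 3 (valence 3) → 0 H
  atom 2: C, bond orders sum to 4 (valence 4) → 0 H
  atom 3: C, bond orders sum to 3 (valence 4) → 1 H
  atom 4: C, bond orders sum to 3 (valence 4) → 1 H
  atom 5: S, bond orders sum to 1 (valence 2) → 1 H
  atom 6: C, bond orders sum to 3 (valence 4) → 1 H
  atom 7: Br (halogen, monovalent) → 0 H
  atom 8: C, bond orders sum to 2 (valence 4) → 2 H
  atom 9: C, bond orders sum to 2 (valence 4) → 2 H
  atom 10: C, bond orders sum to 3 (valence 4) → 1 H
  atom 11: C, bond orders sum to 2 (valence 4) → 2 H
  atom 12: Br (halogen, monovalent) → 0 H
Total hydrogens: 11.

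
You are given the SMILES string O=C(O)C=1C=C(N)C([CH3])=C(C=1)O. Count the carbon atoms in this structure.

8

Count every carbon token in the SMILES (each C, including those in ring-closure positions and inside branches).
Carbon count: 8.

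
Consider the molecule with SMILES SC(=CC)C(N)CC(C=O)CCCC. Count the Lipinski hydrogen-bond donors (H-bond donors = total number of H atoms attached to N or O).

Donors: find every N or O and count the H atoms it carries.
  atom 6 (N): bond orders sum to 1 → 2 H
  atom 10 (O): bond orders sum to 2 → 0 H
Lipinski HBD = 2.

2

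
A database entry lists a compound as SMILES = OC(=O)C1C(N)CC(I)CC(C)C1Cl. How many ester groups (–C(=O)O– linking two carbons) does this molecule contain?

0

Scan the SMILES for the ester motif — none present.
Groups that are present: 1 carboxylic acid, 1 primary amine.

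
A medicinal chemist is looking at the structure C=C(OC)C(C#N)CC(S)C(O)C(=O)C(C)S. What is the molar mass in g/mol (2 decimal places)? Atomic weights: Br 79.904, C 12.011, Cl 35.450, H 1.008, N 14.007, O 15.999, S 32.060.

275.38 g/mol

First, the molecular formula is C11H17NO3S2 (counting implicit H from valence).
  C: 11 × 12.011 = 132.121
  H: 17 × 1.008 = 17.136
  N: 1 × 14.007 = 14.007
  O: 3 × 15.999 = 47.997
  S: 2 × 32.060 = 64.120
Sum: 11×12.011 + 17×1.008 + 1×14.007 + 3×15.999 + 2×32.060 = 275.381 → 275.38 g/mol.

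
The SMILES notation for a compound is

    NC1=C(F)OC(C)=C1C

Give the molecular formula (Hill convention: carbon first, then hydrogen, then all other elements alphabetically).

C6H8FNO

Walk through each heavy atom and fill implicit hydrogens from standard valence (C 4, N 3, O 2, S 2, halogen 1):
  atom 1: N, bond orders sum to 1 (valence 3) → 2 H
  atom 2: C, bond orders sum to 4 (valence 4) → 0 H
  atom 3: C, bond orders sum to 4 (valence 4) → 0 H
  atom 4: F (halogen, monovalent) → 0 H
  atom 5: O, bond orders sum to 2 (valence 2) → 0 H
  atom 6: C, bond orders sum to 4 (valence 4) → 0 H
  atom 7: C, bond orders sum to 1 (valence 4) → 3 H
  atom 8: C, bond orders sum to 4 (valence 4) → 0 H
  atom 9: C, bond orders sum to 1 (valence 4) → 3 H
Totals → C:6, H:8, F:1, N:1, O:1.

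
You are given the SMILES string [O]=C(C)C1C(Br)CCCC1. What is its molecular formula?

Walk through each heavy atom and fill implicit hydrogens from standard valence (C 4, N 3, O 2, S 2, halogen 1):
  atom 1: O with explicit H count 0
  atom 2: C, bond orders sum to 4 (valence 4) → 0 H
  atom 3: C, bond orders sum to 1 (valence 4) → 3 H
  atom 4: C, bond orders sum to 3 (valence 4) → 1 H
  atom 5: C, bond orders sum to 3 (valence 4) → 1 H
  atom 6: Br (halogen, monovalent) → 0 H
  atom 7: C, bond orders sum to 2 (valence 4) → 2 H
  atom 8: C, bond orders sum to 2 (valence 4) → 2 H
  atom 9: C, bond orders sum to 2 (valence 4) → 2 H
  atom 10: C, bond orders sum to 2 (valence 4) → 2 H
Totals → C:8, H:13, Br:1, O:1.
In Hill order: C8H13BrO.

C8H13BrO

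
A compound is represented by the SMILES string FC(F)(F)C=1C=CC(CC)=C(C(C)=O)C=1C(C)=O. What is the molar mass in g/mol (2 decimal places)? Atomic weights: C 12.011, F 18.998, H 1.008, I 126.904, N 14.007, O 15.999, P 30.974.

258.24 g/mol

First, the molecular formula is C13H13F3O2 (counting implicit H from valence).
  C: 13 × 12.011 = 156.143
  F: 3 × 18.998 = 56.994
  H: 13 × 1.008 = 13.104
  O: 2 × 15.999 = 31.998
Sum: 13×12.011 + 3×18.998 + 13×1.008 + 2×15.999 = 258.239 → 258.24 g/mol.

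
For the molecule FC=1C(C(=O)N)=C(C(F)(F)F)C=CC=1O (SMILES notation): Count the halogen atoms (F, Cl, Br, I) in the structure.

4

Halogen atoms appear at heavy-atom positions 1, 9, 10, 11 (4×F).
Other groups present: 1 amide, 1 hydroxyl.
Halogen count: 4.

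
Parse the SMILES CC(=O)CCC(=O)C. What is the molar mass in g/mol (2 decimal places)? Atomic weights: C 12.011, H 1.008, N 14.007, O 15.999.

First, the molecular formula is C6H10O2 (counting implicit H from valence).
  C: 6 × 12.011 = 72.066
  H: 10 × 1.008 = 10.080
  O: 2 × 15.999 = 31.998
Sum: 6×12.011 + 10×1.008 + 2×15.999 = 114.144 → 114.14 g/mol.

114.14 g/mol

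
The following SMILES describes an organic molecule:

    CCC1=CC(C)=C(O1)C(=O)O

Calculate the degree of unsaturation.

Degree of unsaturation = (number of rings) + (number of π bonds).
Ring closures in the SMILES: 1.
π bonds: 3 double bonds (each 1 DoU) → 3 DoU from unsaturation.
Total DoU = 1 + 3 = 4.

4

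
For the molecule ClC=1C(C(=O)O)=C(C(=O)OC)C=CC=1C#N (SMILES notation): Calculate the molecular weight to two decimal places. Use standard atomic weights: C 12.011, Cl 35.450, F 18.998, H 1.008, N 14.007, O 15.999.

239.61 g/mol

First, the molecular formula is C10H6ClNO4 (counting implicit H from valence).
  C: 10 × 12.011 = 120.110
  Cl: 1 × 35.450 = 35.450
  H: 6 × 1.008 = 6.048
  N: 1 × 14.007 = 14.007
  O: 4 × 15.999 = 63.996
Sum: 10×12.011 + 1×35.450 + 6×1.008 + 1×14.007 + 4×15.999 = 239.611 → 239.61 g/mol.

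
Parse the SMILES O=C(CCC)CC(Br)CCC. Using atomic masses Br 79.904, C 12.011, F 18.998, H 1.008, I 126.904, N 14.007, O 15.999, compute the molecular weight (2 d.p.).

221.14 g/mol

First, the molecular formula is C9H17BrO (counting implicit H from valence).
  Br: 1 × 79.904 = 79.904
  C: 9 × 12.011 = 108.099
  H: 17 × 1.008 = 17.136
  O: 1 × 15.999 = 15.999
Sum: 1×79.904 + 9×12.011 + 17×1.008 + 1×15.999 = 221.138 → 221.14 g/mol.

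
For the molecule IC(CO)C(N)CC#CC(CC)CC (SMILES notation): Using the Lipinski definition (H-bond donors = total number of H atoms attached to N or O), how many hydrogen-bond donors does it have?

3

Donors: find every N or O and count the H atoms it carries.
  atom 4 (O): bond orders sum to 1 → 1 H
  atom 6 (N): bond orders sum to 1 → 2 H
Lipinski HBD = 3.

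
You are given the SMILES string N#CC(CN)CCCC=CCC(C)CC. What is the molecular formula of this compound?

Walk through each heavy atom and fill implicit hydrogens from standard valence (C 4, N 3, O 2, S 2, halogen 1):
  atom 1: N, bond orders sum to 3 (valence 3) → 0 H
  atom 2: C, bond orders sum to 4 (valence 4) → 0 H
  atom 3: C, bond orders sum to 3 (valence 4) → 1 H
  atom 4: C, bond orders sum to 2 (valence 4) → 2 H
  atom 5: N, bond orders sum to 1 (valence 3) → 2 H
  atom 6: C, bond orders sum to 2 (valence 4) → 2 H
  atom 7: C, bond orders sum to 2 (valence 4) → 2 H
  atom 8: C, bond orders sum to 2 (valence 4) → 2 H
  atom 9: C, bond orders sum to 3 (valence 4) → 1 H
  atom 10: C, bond orders sum to 3 (valence 4) → 1 H
  atom 11: C, bond orders sum to 2 (valence 4) → 2 H
  atom 12: C, bond orders sum to 3 (valence 4) → 1 H
  atom 13: C, bond orders sum to 1 (valence 4) → 3 H
  atom 14: C, bond orders sum to 2 (valence 4) → 2 H
  atom 15: C, bond orders sum to 1 (valence 4) → 3 H
Totals → C:13, H:24, N:2.

C13H24N2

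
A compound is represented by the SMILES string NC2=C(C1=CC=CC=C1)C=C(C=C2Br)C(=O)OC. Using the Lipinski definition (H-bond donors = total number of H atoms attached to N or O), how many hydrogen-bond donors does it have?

Donors: find every N or O and count the H atoms it carries.
  atom 1 (N): bond orders sum to 1 → 2 H
  atom 16 (O): bond orders sum to 2 → 0 H
  atom 17 (O): bond orders sum to 2 → 0 H
Lipinski HBD = 2.

2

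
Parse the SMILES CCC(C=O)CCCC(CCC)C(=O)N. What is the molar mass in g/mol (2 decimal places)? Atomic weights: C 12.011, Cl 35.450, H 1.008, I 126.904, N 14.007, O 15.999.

First, the molecular formula is C12H23NO2 (counting implicit H from valence).
  C: 12 × 12.011 = 144.132
  H: 23 × 1.008 = 23.184
  N: 1 × 14.007 = 14.007
  O: 2 × 15.999 = 31.998
Sum: 12×12.011 + 23×1.008 + 1×14.007 + 2×15.999 = 213.321 → 213.32 g/mol.

213.32 g/mol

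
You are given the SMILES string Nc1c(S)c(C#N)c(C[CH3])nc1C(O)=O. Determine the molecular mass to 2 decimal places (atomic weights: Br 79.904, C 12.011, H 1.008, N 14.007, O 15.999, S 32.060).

223.25 g/mol

First, the molecular formula is C9H9N3O2S (counting implicit H from valence).
  C: 9 × 12.011 = 108.099
  H: 9 × 1.008 = 9.072
  N: 3 × 14.007 = 42.021
  O: 2 × 15.999 = 31.998
  S: 1 × 32.060 = 32.060
Sum: 9×12.011 + 9×1.008 + 3×14.007 + 2×15.999 + 1×32.060 = 223.250 → 223.25 g/mol.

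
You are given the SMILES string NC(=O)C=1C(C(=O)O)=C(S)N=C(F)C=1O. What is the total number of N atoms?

Scan the SMILES for N atoms (remember two-letter symbols like Cl and Br are single atoms).
Nitrogen count: 2.

2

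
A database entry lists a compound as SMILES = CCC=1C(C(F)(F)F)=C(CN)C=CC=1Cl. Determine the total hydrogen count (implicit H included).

Walk through each heavy atom and fill implicit hydrogens from standard valence (C 4, N 3, O 2, S 2, halogen 1):
  atom 1: C, bond orders sum to 1 (valence 4) → 3 H
  atom 2: C, bond orders sum to 2 (valence 4) → 2 H
  atom 3: C, bond orders sum to 4 (valence 4) → 0 H
  atom 4: C, bond orders sum to 4 (valence 4) → 0 H
  atom 5: C, bond orders sum to 4 (valence 4) → 0 H
  atom 6: F (halogen, monovalent) → 0 H
  atom 7: F (halogen, monovalent) → 0 H
  atom 8: F (halogen, monovalent) → 0 H
  atom 9: C, bond orders sum to 4 (valence 4) → 0 H
  atom 10: C, bond orders sum to 2 (valence 4) → 2 H
  atom 11: N, bond orders sum to 1 (valence 3) → 2 H
  atom 12: C, bond orders sum to 3 (valence 4) → 1 H
  atom 13: C, bond orders sum to 3 (valence 4) → 1 H
  atom 14: C, bond orders sum to 4 (valence 4) → 0 H
  atom 15: Cl (halogen, monovalent) → 0 H
Total hydrogens: 11.

11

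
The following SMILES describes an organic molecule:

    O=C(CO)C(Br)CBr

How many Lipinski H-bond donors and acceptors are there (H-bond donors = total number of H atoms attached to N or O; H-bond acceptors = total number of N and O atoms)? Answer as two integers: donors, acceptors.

1, 2

Donors: find every N or O and count the H atoms it carries.
  atom 1 (O): bond orders sum to 2 → 0 H
  atom 4 (O): bond orders sum to 1 → 1 H
Lipinski HBD = 1.
Acceptors: N atoms = 0, O atoms = 2 → HBA = 2.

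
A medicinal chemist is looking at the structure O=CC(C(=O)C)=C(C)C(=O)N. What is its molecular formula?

C7H9NO3

Walk through each heavy atom and fill implicit hydrogens from standard valence (C 4, N 3, O 2, S 2, halogen 1):
  atom 1: O, bond orders sum to 2 (valence 2) → 0 H
  atom 2: C, bond orders sum to 3 (valence 4) → 1 H
  atom 3: C, bond orders sum to 4 (valence 4) → 0 H
  atom 4: C, bond orders sum to 4 (valence 4) → 0 H
  atom 5: O, bond orders sum to 2 (valence 2) → 0 H
  atom 6: C, bond orders sum to 1 (valence 4) → 3 H
  atom 7: C, bond orders sum to 4 (valence 4) → 0 H
  atom 8: C, bond orders sum to 1 (valence 4) → 3 H
  atom 9: C, bond orders sum to 4 (valence 4) → 0 H
  atom 10: O, bond orders sum to 2 (valence 2) → 0 H
  atom 11: N, bond orders sum to 1 (valence 3) → 2 H
Totals → C:7, H:9, N:1, O:3.
In Hill order: C7H9NO3.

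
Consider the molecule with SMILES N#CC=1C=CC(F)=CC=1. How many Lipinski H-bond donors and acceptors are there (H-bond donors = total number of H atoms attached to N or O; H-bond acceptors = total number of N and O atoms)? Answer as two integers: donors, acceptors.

0, 1

Donors: find every N or O and count the H atoms it carries.
  atom 1 (N): bond orders sum to 3 → 0 H
Lipinski HBD = 0.
Acceptors: N atoms = 1, O atoms = 0 → HBA = 1.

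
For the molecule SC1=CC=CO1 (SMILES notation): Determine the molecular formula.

C4H4OS

Walk through each heavy atom and fill implicit hydrogens from standard valence (C 4, N 3, O 2, S 2, halogen 1):
  atom 1: S, bond orders sum to 1 (valence 2) → 1 H
  atom 2: C, bond orders sum to 4 (valence 4) → 0 H
  atom 3: C, bond orders sum to 3 (valence 4) → 1 H
  atom 4: C, bond orders sum to 3 (valence 4) → 1 H
  atom 5: C, bond orders sum to 3 (valence 4) → 1 H
  atom 6: O, bond orders sum to 2 (valence 2) → 0 H
Totals → C:4, H:4, O:1, S:1.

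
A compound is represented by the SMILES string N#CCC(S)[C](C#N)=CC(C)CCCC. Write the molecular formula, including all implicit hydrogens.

C12H18N2S

Walk through each heavy atom and fill implicit hydrogens from standard valence (C 4, N 3, O 2, S 2, halogen 1):
  atom 1: N, bond orders sum to 3 (valence 3) → 0 H
  atom 2: C, bond orders sum to 4 (valence 4) → 0 H
  atom 3: C, bond orders sum to 2 (valence 4) → 2 H
  atom 4: C, bond orders sum to 3 (valence 4) → 1 H
  atom 5: S, bond orders sum to 1 (valence 2) → 1 H
  atom 6: C with explicit H count 0
  atom 7: C, bond orders sum to 4 (valence 4) → 0 H
  atom 8: N, bond orders sum to 3 (valence 3) → 0 H
  atom 9: C, bond orders sum to 3 (valence 4) → 1 H
  atom 10: C, bond orders sum to 3 (valence 4) → 1 H
  atom 11: C, bond orders sum to 1 (valence 4) → 3 H
  atom 12: C, bond orders sum to 2 (valence 4) → 2 H
  atom 13: C, bond orders sum to 2 (valence 4) → 2 H
  atom 14: C, bond orders sum to 2 (valence 4) → 2 H
  atom 15: C, bond orders sum to 1 (valence 4) → 3 H
Totals → C:12, H:18, N:2, S:1.
In Hill order: C12H18N2S.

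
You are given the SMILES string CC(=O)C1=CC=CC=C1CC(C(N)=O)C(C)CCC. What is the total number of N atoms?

1

Scan the SMILES for N atoms (remember two-letter symbols like Cl and Br are single atoms).
Nitrogen count: 1.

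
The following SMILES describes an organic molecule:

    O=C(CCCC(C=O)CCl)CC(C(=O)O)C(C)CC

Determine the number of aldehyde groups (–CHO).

The aldehyde motif appears at heavy-atom position 7 in the SMILES.
Other groups present: 1 carboxylic acid, 1 ketone.
Aldehyde count: 1.

1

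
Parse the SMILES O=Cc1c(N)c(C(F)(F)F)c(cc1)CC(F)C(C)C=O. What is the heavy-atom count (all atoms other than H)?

20

Every atom symbol written in the SMILES (organic subset) is one heavy atom; implicit H are not written.
Heavy atoms by element → C:13, F:4, N:1, O:2.
Total: 20.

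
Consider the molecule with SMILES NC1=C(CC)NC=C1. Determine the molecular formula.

Walk through each heavy atom and fill implicit hydrogens from standard valence (C 4, N 3, O 2, S 2, halogen 1):
  atom 1: N, bond orders sum to 1 (valence 3) → 2 H
  atom 2: C, bond orders sum to 4 (valence 4) → 0 H
  atom 3: C, bond orders sum to 4 (valence 4) → 0 H
  atom 4: C, bond orders sum to 2 (valence 4) → 2 H
  atom 5: C, bond orders sum to 1 (valence 4) → 3 H
  atom 6: N, bond orders sum to 2 (valence 3) → 1 H
  atom 7: C, bond orders sum to 3 (valence 4) → 1 H
  atom 8: C, bond orders sum to 3 (valence 4) → 1 H
Totals → C:6, H:10, N:2.

C6H10N2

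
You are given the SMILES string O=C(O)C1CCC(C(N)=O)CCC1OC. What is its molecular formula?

C10H17NO4

Walk through each heavy atom and fill implicit hydrogens from standard valence (C 4, N 3, O 2, S 2, halogen 1):
  atom 1: O, bond orders sum to 2 (valence 2) → 0 H
  atom 2: C, bond orders sum to 4 (valence 4) → 0 H
  atom 3: O, bond orders sum to 1 (valence 2) → 1 H
  atom 4: C, bond orders sum to 3 (valence 4) → 1 H
  atom 5: C, bond orders sum to 2 (valence 4) → 2 H
  atom 6: C, bond orders sum to 2 (valence 4) → 2 H
  atom 7: C, bond orders sum to 3 (valence 4) → 1 H
  atom 8: C, bond orders sum to 4 (valence 4) → 0 H
  atom 9: N, bond orders sum to 1 (valence 3) → 2 H
  atom 10: O, bond orders sum to 2 (valence 2) → 0 H
  atom 11: C, bond orders sum to 2 (valence 4) → 2 H
  atom 12: C, bond orders sum to 2 (valence 4) → 2 H
  atom 13: C, bond orders sum to 3 (valence 4) → 1 H
  atom 14: O, bond orders sum to 2 (valence 2) → 0 H
  atom 15: C, bond orders sum to 1 (valence 4) → 3 H
Totals → C:10, H:17, N:1, O:4.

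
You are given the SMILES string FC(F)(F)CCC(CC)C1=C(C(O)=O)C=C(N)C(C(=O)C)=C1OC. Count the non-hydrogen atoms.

Every atom symbol written in the SMILES (organic subset) is one heavy atom; implicit H are not written.
Heavy atoms by element → C:16, F:3, N:1, O:4.
Total: 24.

24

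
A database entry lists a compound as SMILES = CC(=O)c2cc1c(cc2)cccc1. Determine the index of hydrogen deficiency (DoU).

8

Molecular formula: C12H10O.
DoU = (2C + 2 + N − H − X) / 2, where X is the halogen count and O/S are ignored.
    = (2·12 + 2 + 0 − 10 − 0) / 2 = 16 / 2 = 8.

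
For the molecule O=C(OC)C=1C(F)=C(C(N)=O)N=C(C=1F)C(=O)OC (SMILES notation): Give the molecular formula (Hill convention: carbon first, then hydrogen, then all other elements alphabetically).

C10H8F2N2O5

Walk through each heavy atom and fill implicit hydrogens from standard valence (C 4, N 3, O 2, S 2, halogen 1):
  atom 1: O, bond orders sum to 2 (valence 2) → 0 H
  atom 2: C, bond orders sum to 4 (valence 4) → 0 H
  atom 3: O, bond orders sum to 2 (valence 2) → 0 H
  atom 4: C, bond orders sum to 1 (valence 4) → 3 H
  atom 5: C, bond orders sum to 4 (valence 4) → 0 H
  atom 6: C, bond orders sum to 4 (valence 4) → 0 H
  atom 7: F (halogen, monovalent) → 0 H
  atom 8: C, bond orders sum to 4 (valence 4) → 0 H
  atom 9: C, bond orders sum to 4 (valence 4) → 0 H
  atom 10: N, bond orders sum to 1 (valence 3) → 2 H
  atom 11: O, bond orders sum to 2 (valence 2) → 0 H
  atom 12: N, bond orders sum to 3 (valence 3) → 0 H
  atom 13: C, bond orders sum to 4 (valence 4) → 0 H
  atom 14: C, bond orders sum to 4 (valence 4) → 0 H
  atom 15: F (halogen, monovalent) → 0 H
  atom 16: C, bond orders sum to 4 (valence 4) → 0 H
  atom 17: O, bond orders sum to 2 (valence 2) → 0 H
  atom 18: O, bond orders sum to 2 (valence 2) → 0 H
  atom 19: C, bond orders sum to 1 (valence 4) → 3 H
Totals → C:10, H:8, F:2, N:2, O:5.
In Hill order: C10H8F2N2O5.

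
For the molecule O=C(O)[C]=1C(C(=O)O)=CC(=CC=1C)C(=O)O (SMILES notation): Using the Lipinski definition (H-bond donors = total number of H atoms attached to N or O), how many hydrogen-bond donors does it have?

3

Donors: find every N or O and count the H atoms it carries.
  atom 1 (O): bond orders sum to 2 → 0 H
  atom 3 (O): bond orders sum to 1 → 1 H
  atom 7 (O): bond orders sum to 2 → 0 H
  atom 8 (O): bond orders sum to 1 → 1 H
  atom 15 (O): bond orders sum to 2 → 0 H
  atom 16 (O): bond orders sum to 1 → 1 H
Lipinski HBD = 3.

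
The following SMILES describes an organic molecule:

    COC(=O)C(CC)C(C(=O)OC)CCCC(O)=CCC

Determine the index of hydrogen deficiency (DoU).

Degree of unsaturation = (number of rings) + (number of π bonds).
Ring closures in the SMILES: 0.
π bonds: 3 double bonds (each 1 DoU) → 3 DoU from unsaturation.
Total DoU = 0 + 3 = 3.

3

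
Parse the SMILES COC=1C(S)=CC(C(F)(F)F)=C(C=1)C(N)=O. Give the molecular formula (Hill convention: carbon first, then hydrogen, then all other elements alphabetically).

Walk through each heavy atom and fill implicit hydrogens from standard valence (C 4, N 3, O 2, S 2, halogen 1):
  atom 1: C, bond orders sum to 1 (valence 4) → 3 H
  atom 2: O, bond orders sum to 2 (valence 2) → 0 H
  atom 3: C, bond orders sum to 4 (valence 4) → 0 H
  atom 4: C, bond orders sum to 4 (valence 4) → 0 H
  atom 5: S, bond orders sum to 1 (valence 2) → 1 H
  atom 6: C, bond orders sum to 3 (valence 4) → 1 H
  atom 7: C, bond orders sum to 4 (valence 4) → 0 H
  atom 8: C, bond orders sum to 4 (valence 4) → 0 H
  atom 9: F (halogen, monovalent) → 0 H
  atom 10: F (halogen, monovalent) → 0 H
  atom 11: F (halogen, monovalent) → 0 H
  atom 12: C, bond orders sum to 4 (valence 4) → 0 H
  atom 13: C, bond orders sum to 3 (valence 4) → 1 H
  atom 14: C, bond orders sum to 4 (valence 4) → 0 H
  atom 15: N, bond orders sum to 1 (valence 3) → 2 H
  atom 16: O, bond orders sum to 2 (valence 2) → 0 H
Totals → C:9, H:8, F:3, N:1, O:2, S:1.

C9H8F3NO2S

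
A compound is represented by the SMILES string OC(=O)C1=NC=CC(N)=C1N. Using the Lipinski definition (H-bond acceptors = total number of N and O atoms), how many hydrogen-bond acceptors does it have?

5

N atoms: 3; O atoms: 2.
Lipinski HBA = 3 + 2 = 5.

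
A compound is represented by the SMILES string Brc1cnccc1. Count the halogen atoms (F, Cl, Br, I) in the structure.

1

Halogen atoms appear at heavy-atom position 1 (1×Br).
Halogen count: 1.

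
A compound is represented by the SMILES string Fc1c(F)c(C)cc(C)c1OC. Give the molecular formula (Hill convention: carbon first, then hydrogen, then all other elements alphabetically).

C9H10F2O

Walk through each heavy atom and fill implicit hydrogens from standard valence (C 4, N 3, O 2, S 2, halogen 1); for lowercase aromatic atoms, an aromatic c carries 1 H when it has two neighbours and 0 H with three, and aromatic n carries 0 H:
  atom 1: F (halogen, monovalent) → 0 H
  atom 2: aromatic c, 3 neighbours → 0 H
  atom 3: aromatic c, 3 neighbours → 0 H
  atom 4: F (halogen, monovalent) → 0 H
  atom 5: aromatic c, 3 neighbours → 0 H
  atom 6: C, bond orders sum to 1 (valence 4) → 3 H
  atom 7: aromatic c, 2 neighbours → 1 H
  atom 8: aromatic c, 3 neighbours → 0 H
  atom 9: C, bond orders sum to 1 (valence 4) → 3 H
  atom 10: aromatic c, 3 neighbours → 0 H
  atom 11: O, bond orders sum to 2 (valence 2) → 0 H
  atom 12: C, bond orders sum to 1 (valence 4) → 3 H
Totals → C:9, H:10, F:2, O:1.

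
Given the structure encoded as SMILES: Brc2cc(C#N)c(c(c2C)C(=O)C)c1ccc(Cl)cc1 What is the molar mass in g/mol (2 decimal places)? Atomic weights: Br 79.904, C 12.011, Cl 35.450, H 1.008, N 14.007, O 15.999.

First, the molecular formula is C16H11BrClNO (counting implicit H from valence).
  Br: 1 × 79.904 = 79.904
  C: 16 × 12.011 = 192.176
  Cl: 1 × 35.450 = 35.450
  H: 11 × 1.008 = 11.088
  N: 1 × 14.007 = 14.007
  O: 1 × 15.999 = 15.999
Sum: 1×79.904 + 16×12.011 + 1×35.450 + 11×1.008 + 1×14.007 + 1×15.999 = 348.624 → 348.62 g/mol.

348.62 g/mol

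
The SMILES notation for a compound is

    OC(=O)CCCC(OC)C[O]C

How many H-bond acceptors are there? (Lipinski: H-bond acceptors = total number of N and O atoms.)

4

N atoms: 0; O atoms: 4.
Lipinski HBA = 0 + 4 = 4.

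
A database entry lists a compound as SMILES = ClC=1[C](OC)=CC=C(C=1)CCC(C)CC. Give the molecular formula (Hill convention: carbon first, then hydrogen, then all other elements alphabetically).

Walk through each heavy atom and fill implicit hydrogens from standard valence (C 4, N 3, O 2, S 2, halogen 1):
  atom 1: Cl (halogen, monovalent) → 0 H
  atom 2: C, bond orders sum to 4 (valence 4) → 0 H
  atom 3: C with explicit H count 0
  atom 4: O, bond orders sum to 2 (valence 2) → 0 H
  atom 5: C, bond orders sum to 1 (valence 4) → 3 H
  atom 6: C, bond orders sum to 3 (valence 4) → 1 H
  atom 7: C, bond orders sum to 3 (valence 4) → 1 H
  atom 8: C, bond orders sum to 4 (valence 4) → 0 H
  atom 9: C, bond orders sum to 3 (valence 4) → 1 H
  atom 10: C, bond orders sum to 2 (valence 4) → 2 H
  atom 11: C, bond orders sum to 2 (valence 4) → 2 H
  atom 12: C, bond orders sum to 3 (valence 4) → 1 H
  atom 13: C, bond orders sum to 1 (valence 4) → 3 H
  atom 14: C, bond orders sum to 2 (valence 4) → 2 H
  atom 15: C, bond orders sum to 1 (valence 4) → 3 H
Totals → C:13, H:19, Cl:1, O:1.

C13H19ClO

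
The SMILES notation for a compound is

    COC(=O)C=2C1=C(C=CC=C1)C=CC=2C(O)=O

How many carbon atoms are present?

13

Count every carbon token in the SMILES (each C, including those in ring-closure positions and inside branches).
Carbon count: 13.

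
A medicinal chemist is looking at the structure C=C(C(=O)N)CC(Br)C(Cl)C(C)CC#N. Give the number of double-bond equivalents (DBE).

Molecular formula: C10H14BrClN2O.
DoU = (2C + 2 + N − H − X) / 2, where X is the halogen count and O/S are ignored.
    = (2·10 + 2 + 2 − 14 − 2) / 2 = 8 / 2 = 4.

4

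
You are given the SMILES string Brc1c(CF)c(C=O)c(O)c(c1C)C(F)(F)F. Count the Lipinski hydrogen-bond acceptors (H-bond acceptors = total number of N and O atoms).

2

N atoms: 0; O atoms: 2.
Lipinski HBA = 0 + 2 = 2.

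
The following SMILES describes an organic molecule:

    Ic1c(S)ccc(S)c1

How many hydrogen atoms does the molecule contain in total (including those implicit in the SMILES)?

5

Walk through each heavy atom and fill implicit hydrogens from standard valence (C 4, N 3, O 2, S 2, halogen 1); for lowercase aromatic atoms, an aromatic c carries 1 H when it has two neighbours and 0 H with three, and aromatic n carries 0 H:
  atom 1: I (halogen, monovalent) → 0 H
  atom 2: aromatic c, 3 neighbours → 0 H
  atom 3: aromatic c, 3 neighbours → 0 H
  atom 4: S, bond orders sum to 1 (valence 2) → 1 H
  atom 5: aromatic c, 2 neighbours → 1 H
  atom 6: aromatic c, 2 neighbours → 1 H
  atom 7: aromatic c, 3 neighbours → 0 H
  atom 8: S, bond orders sum to 1 (valence 2) → 1 H
  atom 9: aromatic c, 2 neighbours → 1 H
Total hydrogens: 5.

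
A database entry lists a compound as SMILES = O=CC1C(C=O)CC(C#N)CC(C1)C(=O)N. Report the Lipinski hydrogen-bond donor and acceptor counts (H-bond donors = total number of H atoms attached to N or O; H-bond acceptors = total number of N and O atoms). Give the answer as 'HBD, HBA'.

2, 5

Donors: find every N or O and count the H atoms it carries.
  atom 1 (O): bond orders sum to 2 → 0 H
  atom 6 (O): bond orders sum to 2 → 0 H
  atom 10 (N): bond orders sum to 3 → 0 H
  atom 15 (O): bond orders sum to 2 → 0 H
  atom 16 (N): bond orders sum to 1 → 2 H
Lipinski HBD = 2.
Acceptors: N atoms = 2, O atoms = 3 → HBA = 5.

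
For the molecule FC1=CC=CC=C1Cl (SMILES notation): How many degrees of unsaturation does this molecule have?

4

Degree of unsaturation = (number of rings) + (number of π bonds).
Ring closures in the SMILES: 1.
π bonds: 3 double bonds (each 1 DoU) → 3 DoU from unsaturation.
Total DoU = 1 + 3 = 4.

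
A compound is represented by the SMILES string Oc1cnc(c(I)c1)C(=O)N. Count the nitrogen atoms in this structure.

2

Scan the SMILES for N atoms (remember two-letter symbols like Cl and Br are single atoms).
Nitrogen count: 2.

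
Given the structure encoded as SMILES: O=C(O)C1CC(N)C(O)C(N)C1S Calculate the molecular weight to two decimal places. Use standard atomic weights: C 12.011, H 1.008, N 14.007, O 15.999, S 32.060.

First, the molecular formula is C7H14N2O3S (counting implicit H from valence).
  C: 7 × 12.011 = 84.077
  H: 14 × 1.008 = 14.112
  N: 2 × 14.007 = 28.014
  O: 3 × 15.999 = 47.997
  S: 1 × 32.060 = 32.060
Sum: 7×12.011 + 14×1.008 + 2×14.007 + 3×15.999 + 1×32.060 = 206.260 → 206.26 g/mol.

206.26 g/mol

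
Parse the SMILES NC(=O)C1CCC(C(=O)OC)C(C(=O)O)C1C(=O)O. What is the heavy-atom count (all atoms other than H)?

19

Every atom symbol written in the SMILES (organic subset) is one heavy atom; implicit H are not written.
Heavy atoms by element → C:11, N:1, O:7.
Total: 19.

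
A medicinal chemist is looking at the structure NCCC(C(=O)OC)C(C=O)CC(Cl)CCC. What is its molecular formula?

C12H22ClNO3

Walk through each heavy atom and fill implicit hydrogens from standard valence (C 4, N 3, O 2, S 2, halogen 1):
  atom 1: N, bond orders sum to 1 (valence 3) → 2 H
  atom 2: C, bond orders sum to 2 (valence 4) → 2 H
  atom 3: C, bond orders sum to 2 (valence 4) → 2 H
  atom 4: C, bond orders sum to 3 (valence 4) → 1 H
  atom 5: C, bond orders sum to 4 (valence 4) → 0 H
  atom 6: O, bond orders sum to 2 (valence 2) → 0 H
  atom 7: O, bond orders sum to 2 (valence 2) → 0 H
  atom 8: C, bond orders sum to 1 (valence 4) → 3 H
  atom 9: C, bond orders sum to 3 (valence 4) → 1 H
  atom 10: C, bond orders sum to 3 (valence 4) → 1 H
  atom 11: O, bond orders sum to 2 (valence 2) → 0 H
  atom 12: C, bond orders sum to 2 (valence 4) → 2 H
  atom 13: C, bond orders sum to 3 (valence 4) → 1 H
  atom 14: Cl (halogen, monovalent) → 0 H
  atom 15: C, bond orders sum to 2 (valence 4) → 2 H
  atom 16: C, bond orders sum to 2 (valence 4) → 2 H
  atom 17: C, bond orders sum to 1 (valence 4) → 3 H
Totals → C:12, H:22, Cl:1, N:1, O:3.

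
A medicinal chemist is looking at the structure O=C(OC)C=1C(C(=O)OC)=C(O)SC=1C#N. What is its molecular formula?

Walk through each heavy atom and fill implicit hydrogens from standard valence (C 4, N 3, O 2, S 2, halogen 1):
  atom 1: O, bond orders sum to 2 (valence 2) → 0 H
  atom 2: C, bond orders sum to 4 (valence 4) → 0 H
  atom 3: O, bond orders sum to 2 (valence 2) → 0 H
  atom 4: C, bond orders sum to 1 (valence 4) → 3 H
  atom 5: C, bond orders sum to 4 (valence 4) → 0 H
  atom 6: C, bond orders sum to 4 (valence 4) → 0 H
  atom 7: C, bond orders sum to 4 (valence 4) → 0 H
  atom 8: O, bond orders sum to 2 (valence 2) → 0 H
  atom 9: O, bond orders sum to 2 (valence 2) → 0 H
  atom 10: C, bond orders sum to 1 (valence 4) → 3 H
  atom 11: C, bond orders sum to 4 (valence 4) → 0 H
  atom 12: O, bond orders sum to 1 (valence 2) → 1 H
  atom 13: S, bond orders sum to 2 (valence 2) → 0 H
  atom 14: C, bond orders sum to 4 (valence 4) → 0 H
  atom 15: C, bond orders sum to 4 (valence 4) → 0 H
  atom 16: N, bond orders sum to 3 (valence 3) → 0 H
Totals → C:9, H:7, N:1, O:5, S:1.

C9H7NO5S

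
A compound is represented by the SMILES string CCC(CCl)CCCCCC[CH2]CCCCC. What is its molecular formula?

C16H33Cl

Walk through each heavy atom and fill implicit hydrogens from standard valence (C 4, N 3, O 2, S 2, halogen 1):
  atom 1: C, bond orders sum to 1 (valence 4) → 3 H
  atom 2: C, bond orders sum to 2 (valence 4) → 2 H
  atom 3: C, bond orders sum to 3 (valence 4) → 1 H
  atom 4: C, bond orders sum to 2 (valence 4) → 2 H
  atom 5: Cl (halogen, monovalent) → 0 H
  atom 6: C, bond orders sum to 2 (valence 4) → 2 H
  atom 7: C, bond orders sum to 2 (valence 4) → 2 H
  atom 8: C, bond orders sum to 2 (valence 4) → 2 H
  atom 9: C, bond orders sum to 2 (valence 4) → 2 H
  atom 10: C, bond orders sum to 2 (valence 4) → 2 H
  atom 11: C, bond orders sum to 2 (valence 4) → 2 H
  atom 12: C with explicit H count 2
  atom 13: C, bond orders sum to 2 (valence 4) → 2 H
  atom 14: C, bond orders sum to 2 (valence 4) → 2 H
  atom 15: C, bond orders sum to 2 (valence 4) → 2 H
  atom 16: C, bond orders sum to 2 (valence 4) → 2 H
  atom 17: C, bond orders sum to 1 (valence 4) → 3 H
Totals → C:16, H:33, Cl:1.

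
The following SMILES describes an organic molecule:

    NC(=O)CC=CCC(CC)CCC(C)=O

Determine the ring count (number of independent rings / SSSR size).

In SMILES, each pair of matching ring-closure digits denotes one ring-closing bond; the number of such bonds equals the number of independent rings.
Ring-closure bonds here: 0.

0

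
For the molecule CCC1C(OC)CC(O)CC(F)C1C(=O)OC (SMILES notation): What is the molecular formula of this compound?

Walk through each heavy atom and fill implicit hydrogens from standard valence (C 4, N 3, O 2, S 2, halogen 1):
  atom 1: C, bond orders sum to 1 (valence 4) → 3 H
  atom 2: C, bond orders sum to 2 (valence 4) → 2 H
  atom 3: C, bond orders sum to 3 (valence 4) → 1 H
  atom 4: C, bond orders sum to 3 (valence 4) → 1 H
  atom 5: O, bond orders sum to 2 (valence 2) → 0 H
  atom 6: C, bond orders sum to 1 (valence 4) → 3 H
  atom 7: C, bond orders sum to 2 (valence 4) → 2 H
  atom 8: C, bond orders sum to 3 (valence 4) → 1 H
  atom 9: O, bond orders sum to 1 (valence 2) → 1 H
  atom 10: C, bond orders sum to 2 (valence 4) → 2 H
  atom 11: C, bond orders sum to 3 (valence 4) → 1 H
  atom 12: F (halogen, monovalent) → 0 H
  atom 13: C, bond orders sum to 3 (valence 4) → 1 H
  atom 14: C, bond orders sum to 4 (valence 4) → 0 H
  atom 15: O, bond orders sum to 2 (valence 2) → 0 H
  atom 16: O, bond orders sum to 2 (valence 2) → 0 H
  atom 17: C, bond orders sum to 1 (valence 4) → 3 H
Totals → C:12, H:21, F:1, O:4.
In Hill order: C12H21FO4.

C12H21FO4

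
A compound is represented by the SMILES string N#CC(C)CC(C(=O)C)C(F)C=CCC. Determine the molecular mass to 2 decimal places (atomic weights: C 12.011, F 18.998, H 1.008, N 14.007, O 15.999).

211.28 g/mol

First, the molecular formula is C12H18FNO (counting implicit H from valence).
  C: 12 × 12.011 = 144.132
  F: 1 × 18.998 = 18.998
  H: 18 × 1.008 = 18.144
  N: 1 × 14.007 = 14.007
  O: 1 × 15.999 = 15.999
Sum: 12×12.011 + 1×18.998 + 18×1.008 + 1×14.007 + 1×15.999 = 211.280 → 211.28 g/mol.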